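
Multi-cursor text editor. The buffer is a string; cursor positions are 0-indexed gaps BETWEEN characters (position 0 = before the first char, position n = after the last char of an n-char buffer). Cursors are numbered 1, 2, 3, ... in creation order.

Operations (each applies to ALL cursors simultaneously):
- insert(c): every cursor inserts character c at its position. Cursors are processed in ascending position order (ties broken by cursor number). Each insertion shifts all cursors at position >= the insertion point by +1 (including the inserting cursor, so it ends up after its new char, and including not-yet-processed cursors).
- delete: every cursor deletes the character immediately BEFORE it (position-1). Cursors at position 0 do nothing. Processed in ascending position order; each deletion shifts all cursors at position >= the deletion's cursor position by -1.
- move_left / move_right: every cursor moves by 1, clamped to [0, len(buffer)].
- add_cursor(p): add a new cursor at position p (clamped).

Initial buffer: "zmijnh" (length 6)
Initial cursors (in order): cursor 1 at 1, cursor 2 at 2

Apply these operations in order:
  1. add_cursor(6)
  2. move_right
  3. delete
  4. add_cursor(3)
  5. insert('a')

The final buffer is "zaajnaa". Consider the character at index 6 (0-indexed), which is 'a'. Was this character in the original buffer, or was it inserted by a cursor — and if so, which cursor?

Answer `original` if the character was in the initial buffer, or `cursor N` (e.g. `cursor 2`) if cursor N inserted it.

After op 1 (add_cursor(6)): buffer="zmijnh" (len 6), cursors c1@1 c2@2 c3@6, authorship ......
After op 2 (move_right): buffer="zmijnh" (len 6), cursors c1@2 c2@3 c3@6, authorship ......
After op 3 (delete): buffer="zjn" (len 3), cursors c1@1 c2@1 c3@3, authorship ...
After op 4 (add_cursor(3)): buffer="zjn" (len 3), cursors c1@1 c2@1 c3@3 c4@3, authorship ...
After op 5 (insert('a')): buffer="zaajnaa" (len 7), cursors c1@3 c2@3 c3@7 c4@7, authorship .12..34
Authorship (.=original, N=cursor N): . 1 2 . . 3 4
Index 6: author = 4

Answer: cursor 4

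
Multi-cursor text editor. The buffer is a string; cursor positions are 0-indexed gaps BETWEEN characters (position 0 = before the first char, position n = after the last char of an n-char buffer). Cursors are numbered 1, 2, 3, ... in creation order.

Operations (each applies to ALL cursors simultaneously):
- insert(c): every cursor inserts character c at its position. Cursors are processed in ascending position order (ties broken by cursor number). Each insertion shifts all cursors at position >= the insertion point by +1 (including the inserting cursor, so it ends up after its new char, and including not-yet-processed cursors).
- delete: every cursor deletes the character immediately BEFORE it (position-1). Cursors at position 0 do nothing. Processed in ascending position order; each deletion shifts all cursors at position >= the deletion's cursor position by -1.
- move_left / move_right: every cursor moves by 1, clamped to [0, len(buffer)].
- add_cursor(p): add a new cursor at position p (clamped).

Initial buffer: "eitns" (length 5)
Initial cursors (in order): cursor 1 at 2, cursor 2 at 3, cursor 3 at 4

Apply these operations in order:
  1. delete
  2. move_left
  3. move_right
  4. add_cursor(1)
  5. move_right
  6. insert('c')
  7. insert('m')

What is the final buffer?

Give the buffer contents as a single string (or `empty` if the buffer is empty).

After op 1 (delete): buffer="es" (len 2), cursors c1@1 c2@1 c3@1, authorship ..
After op 2 (move_left): buffer="es" (len 2), cursors c1@0 c2@0 c3@0, authorship ..
After op 3 (move_right): buffer="es" (len 2), cursors c1@1 c2@1 c3@1, authorship ..
After op 4 (add_cursor(1)): buffer="es" (len 2), cursors c1@1 c2@1 c3@1 c4@1, authorship ..
After op 5 (move_right): buffer="es" (len 2), cursors c1@2 c2@2 c3@2 c4@2, authorship ..
After op 6 (insert('c')): buffer="escccc" (len 6), cursors c1@6 c2@6 c3@6 c4@6, authorship ..1234
After op 7 (insert('m')): buffer="esccccmmmm" (len 10), cursors c1@10 c2@10 c3@10 c4@10, authorship ..12341234

Answer: esccccmmmm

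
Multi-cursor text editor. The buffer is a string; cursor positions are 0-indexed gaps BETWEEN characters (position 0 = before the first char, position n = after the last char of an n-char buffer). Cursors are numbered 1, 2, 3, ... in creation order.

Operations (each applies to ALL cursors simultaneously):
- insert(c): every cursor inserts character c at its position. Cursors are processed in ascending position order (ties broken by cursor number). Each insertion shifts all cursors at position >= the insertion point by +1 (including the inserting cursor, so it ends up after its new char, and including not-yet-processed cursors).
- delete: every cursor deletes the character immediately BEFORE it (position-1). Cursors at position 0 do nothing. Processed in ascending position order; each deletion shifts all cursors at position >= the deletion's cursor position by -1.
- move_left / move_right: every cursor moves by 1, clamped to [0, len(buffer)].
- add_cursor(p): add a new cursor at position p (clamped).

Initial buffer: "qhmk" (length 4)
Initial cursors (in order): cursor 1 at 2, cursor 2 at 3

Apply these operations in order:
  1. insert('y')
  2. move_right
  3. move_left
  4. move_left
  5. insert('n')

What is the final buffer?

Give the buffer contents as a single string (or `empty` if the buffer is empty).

After op 1 (insert('y')): buffer="qhymyk" (len 6), cursors c1@3 c2@5, authorship ..1.2.
After op 2 (move_right): buffer="qhymyk" (len 6), cursors c1@4 c2@6, authorship ..1.2.
After op 3 (move_left): buffer="qhymyk" (len 6), cursors c1@3 c2@5, authorship ..1.2.
After op 4 (move_left): buffer="qhymyk" (len 6), cursors c1@2 c2@4, authorship ..1.2.
After op 5 (insert('n')): buffer="qhnymnyk" (len 8), cursors c1@3 c2@6, authorship ..11.22.

Answer: qhnymnyk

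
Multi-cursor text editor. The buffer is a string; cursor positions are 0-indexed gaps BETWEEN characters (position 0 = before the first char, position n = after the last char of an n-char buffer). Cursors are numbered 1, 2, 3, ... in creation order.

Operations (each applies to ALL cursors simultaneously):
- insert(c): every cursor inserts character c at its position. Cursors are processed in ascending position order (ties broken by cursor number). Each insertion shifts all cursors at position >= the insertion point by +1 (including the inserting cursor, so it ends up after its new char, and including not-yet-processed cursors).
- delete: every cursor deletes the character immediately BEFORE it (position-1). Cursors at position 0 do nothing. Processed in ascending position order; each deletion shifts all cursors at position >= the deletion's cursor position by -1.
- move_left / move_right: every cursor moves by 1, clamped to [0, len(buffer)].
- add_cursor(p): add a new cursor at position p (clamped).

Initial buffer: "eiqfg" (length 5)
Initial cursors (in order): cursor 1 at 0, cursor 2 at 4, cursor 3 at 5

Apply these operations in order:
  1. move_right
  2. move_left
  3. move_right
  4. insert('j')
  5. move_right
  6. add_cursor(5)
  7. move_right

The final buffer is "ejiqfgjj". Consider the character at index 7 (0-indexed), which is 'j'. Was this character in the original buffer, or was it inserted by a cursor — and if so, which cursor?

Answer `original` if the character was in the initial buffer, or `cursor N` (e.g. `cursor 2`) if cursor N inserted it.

Answer: cursor 3

Derivation:
After op 1 (move_right): buffer="eiqfg" (len 5), cursors c1@1 c2@5 c3@5, authorship .....
After op 2 (move_left): buffer="eiqfg" (len 5), cursors c1@0 c2@4 c3@4, authorship .....
After op 3 (move_right): buffer="eiqfg" (len 5), cursors c1@1 c2@5 c3@5, authorship .....
After op 4 (insert('j')): buffer="ejiqfgjj" (len 8), cursors c1@2 c2@8 c3@8, authorship .1....23
After op 5 (move_right): buffer="ejiqfgjj" (len 8), cursors c1@3 c2@8 c3@8, authorship .1....23
After op 6 (add_cursor(5)): buffer="ejiqfgjj" (len 8), cursors c1@3 c4@5 c2@8 c3@8, authorship .1....23
After op 7 (move_right): buffer="ejiqfgjj" (len 8), cursors c1@4 c4@6 c2@8 c3@8, authorship .1....23
Authorship (.=original, N=cursor N): . 1 . . . . 2 3
Index 7: author = 3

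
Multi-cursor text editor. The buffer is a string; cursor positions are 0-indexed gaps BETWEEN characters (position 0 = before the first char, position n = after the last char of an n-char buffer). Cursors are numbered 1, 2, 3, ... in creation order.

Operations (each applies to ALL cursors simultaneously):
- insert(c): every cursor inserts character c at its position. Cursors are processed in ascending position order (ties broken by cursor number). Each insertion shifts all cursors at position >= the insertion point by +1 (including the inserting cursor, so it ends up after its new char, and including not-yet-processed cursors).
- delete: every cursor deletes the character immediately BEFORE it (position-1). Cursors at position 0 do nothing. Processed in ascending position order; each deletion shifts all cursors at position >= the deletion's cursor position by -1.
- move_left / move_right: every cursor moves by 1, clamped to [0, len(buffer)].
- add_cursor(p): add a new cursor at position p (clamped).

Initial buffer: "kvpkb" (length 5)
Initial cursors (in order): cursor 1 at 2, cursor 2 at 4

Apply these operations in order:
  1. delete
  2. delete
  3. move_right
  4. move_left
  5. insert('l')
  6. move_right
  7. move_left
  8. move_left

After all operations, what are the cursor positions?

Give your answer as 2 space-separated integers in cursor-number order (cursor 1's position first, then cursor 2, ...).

Answer: 1 1

Derivation:
After op 1 (delete): buffer="kpb" (len 3), cursors c1@1 c2@2, authorship ...
After op 2 (delete): buffer="b" (len 1), cursors c1@0 c2@0, authorship .
After op 3 (move_right): buffer="b" (len 1), cursors c1@1 c2@1, authorship .
After op 4 (move_left): buffer="b" (len 1), cursors c1@0 c2@0, authorship .
After op 5 (insert('l')): buffer="llb" (len 3), cursors c1@2 c2@2, authorship 12.
After op 6 (move_right): buffer="llb" (len 3), cursors c1@3 c2@3, authorship 12.
After op 7 (move_left): buffer="llb" (len 3), cursors c1@2 c2@2, authorship 12.
After op 8 (move_left): buffer="llb" (len 3), cursors c1@1 c2@1, authorship 12.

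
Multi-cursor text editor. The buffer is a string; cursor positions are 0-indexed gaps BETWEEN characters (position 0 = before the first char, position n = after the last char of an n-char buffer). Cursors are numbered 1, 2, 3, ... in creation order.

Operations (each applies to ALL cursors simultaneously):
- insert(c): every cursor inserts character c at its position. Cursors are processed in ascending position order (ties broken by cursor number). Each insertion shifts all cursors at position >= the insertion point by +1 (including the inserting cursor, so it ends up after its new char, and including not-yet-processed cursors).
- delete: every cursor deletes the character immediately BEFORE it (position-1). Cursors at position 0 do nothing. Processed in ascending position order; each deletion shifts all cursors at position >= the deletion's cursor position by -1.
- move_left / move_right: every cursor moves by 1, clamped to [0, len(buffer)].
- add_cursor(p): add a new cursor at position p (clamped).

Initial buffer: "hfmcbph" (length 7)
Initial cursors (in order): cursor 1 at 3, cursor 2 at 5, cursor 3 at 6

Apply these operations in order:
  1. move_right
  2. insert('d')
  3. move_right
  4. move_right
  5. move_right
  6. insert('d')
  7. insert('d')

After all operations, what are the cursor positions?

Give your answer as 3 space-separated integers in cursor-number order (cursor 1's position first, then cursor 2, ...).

After op 1 (move_right): buffer="hfmcbph" (len 7), cursors c1@4 c2@6 c3@7, authorship .......
After op 2 (insert('d')): buffer="hfmcdbpdhd" (len 10), cursors c1@5 c2@8 c3@10, authorship ....1..2.3
After op 3 (move_right): buffer="hfmcdbpdhd" (len 10), cursors c1@6 c2@9 c3@10, authorship ....1..2.3
After op 4 (move_right): buffer="hfmcdbpdhd" (len 10), cursors c1@7 c2@10 c3@10, authorship ....1..2.3
After op 5 (move_right): buffer="hfmcdbpdhd" (len 10), cursors c1@8 c2@10 c3@10, authorship ....1..2.3
After op 6 (insert('d')): buffer="hfmcdbpddhddd" (len 13), cursors c1@9 c2@13 c3@13, authorship ....1..21.323
After op 7 (insert('d')): buffer="hfmcdbpdddhddddd" (len 16), cursors c1@10 c2@16 c3@16, authorship ....1..211.32323

Answer: 10 16 16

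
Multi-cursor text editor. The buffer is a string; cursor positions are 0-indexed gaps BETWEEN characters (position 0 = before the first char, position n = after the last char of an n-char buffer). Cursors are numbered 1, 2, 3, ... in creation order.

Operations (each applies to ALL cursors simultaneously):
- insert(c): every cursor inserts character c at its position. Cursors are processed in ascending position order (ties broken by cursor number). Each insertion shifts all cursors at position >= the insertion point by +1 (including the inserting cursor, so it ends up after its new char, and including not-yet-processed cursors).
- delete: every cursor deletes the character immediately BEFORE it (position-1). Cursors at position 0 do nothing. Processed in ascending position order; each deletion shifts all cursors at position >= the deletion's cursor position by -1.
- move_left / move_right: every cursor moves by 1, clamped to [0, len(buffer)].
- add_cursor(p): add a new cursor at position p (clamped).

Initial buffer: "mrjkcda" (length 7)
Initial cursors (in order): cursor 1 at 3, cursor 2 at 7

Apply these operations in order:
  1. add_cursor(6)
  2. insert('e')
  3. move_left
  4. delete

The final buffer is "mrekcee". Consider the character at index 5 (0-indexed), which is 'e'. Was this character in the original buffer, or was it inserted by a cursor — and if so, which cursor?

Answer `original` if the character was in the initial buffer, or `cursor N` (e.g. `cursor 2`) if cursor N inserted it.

After op 1 (add_cursor(6)): buffer="mrjkcda" (len 7), cursors c1@3 c3@6 c2@7, authorship .......
After op 2 (insert('e')): buffer="mrjekcdeae" (len 10), cursors c1@4 c3@8 c2@10, authorship ...1...3.2
After op 3 (move_left): buffer="mrjekcdeae" (len 10), cursors c1@3 c3@7 c2@9, authorship ...1...3.2
After op 4 (delete): buffer="mrekcee" (len 7), cursors c1@2 c3@5 c2@6, authorship ..1..32
Authorship (.=original, N=cursor N): . . 1 . . 3 2
Index 5: author = 3

Answer: cursor 3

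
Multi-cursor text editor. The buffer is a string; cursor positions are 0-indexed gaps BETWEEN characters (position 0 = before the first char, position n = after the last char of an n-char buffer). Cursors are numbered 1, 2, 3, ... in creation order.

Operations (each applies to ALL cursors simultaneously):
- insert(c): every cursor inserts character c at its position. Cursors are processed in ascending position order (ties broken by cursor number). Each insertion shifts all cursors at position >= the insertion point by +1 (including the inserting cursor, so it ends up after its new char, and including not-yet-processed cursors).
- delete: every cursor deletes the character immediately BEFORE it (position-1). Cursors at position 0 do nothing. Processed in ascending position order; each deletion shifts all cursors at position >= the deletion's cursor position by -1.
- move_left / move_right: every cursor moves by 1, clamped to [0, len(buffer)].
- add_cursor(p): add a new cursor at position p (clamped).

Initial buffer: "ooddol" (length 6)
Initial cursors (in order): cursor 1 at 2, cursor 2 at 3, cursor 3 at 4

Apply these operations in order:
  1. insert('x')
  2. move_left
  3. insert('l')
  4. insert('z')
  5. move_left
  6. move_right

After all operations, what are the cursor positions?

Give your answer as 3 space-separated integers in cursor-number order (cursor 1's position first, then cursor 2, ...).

After op 1 (insert('x')): buffer="ooxdxdxol" (len 9), cursors c1@3 c2@5 c3@7, authorship ..1.2.3..
After op 2 (move_left): buffer="ooxdxdxol" (len 9), cursors c1@2 c2@4 c3@6, authorship ..1.2.3..
After op 3 (insert('l')): buffer="oolxdlxdlxol" (len 12), cursors c1@3 c2@6 c3@9, authorship ..11.22.33..
After op 4 (insert('z')): buffer="oolzxdlzxdlzxol" (len 15), cursors c1@4 c2@8 c3@12, authorship ..111.222.333..
After op 5 (move_left): buffer="oolzxdlzxdlzxol" (len 15), cursors c1@3 c2@7 c3@11, authorship ..111.222.333..
After op 6 (move_right): buffer="oolzxdlzxdlzxol" (len 15), cursors c1@4 c2@8 c3@12, authorship ..111.222.333..

Answer: 4 8 12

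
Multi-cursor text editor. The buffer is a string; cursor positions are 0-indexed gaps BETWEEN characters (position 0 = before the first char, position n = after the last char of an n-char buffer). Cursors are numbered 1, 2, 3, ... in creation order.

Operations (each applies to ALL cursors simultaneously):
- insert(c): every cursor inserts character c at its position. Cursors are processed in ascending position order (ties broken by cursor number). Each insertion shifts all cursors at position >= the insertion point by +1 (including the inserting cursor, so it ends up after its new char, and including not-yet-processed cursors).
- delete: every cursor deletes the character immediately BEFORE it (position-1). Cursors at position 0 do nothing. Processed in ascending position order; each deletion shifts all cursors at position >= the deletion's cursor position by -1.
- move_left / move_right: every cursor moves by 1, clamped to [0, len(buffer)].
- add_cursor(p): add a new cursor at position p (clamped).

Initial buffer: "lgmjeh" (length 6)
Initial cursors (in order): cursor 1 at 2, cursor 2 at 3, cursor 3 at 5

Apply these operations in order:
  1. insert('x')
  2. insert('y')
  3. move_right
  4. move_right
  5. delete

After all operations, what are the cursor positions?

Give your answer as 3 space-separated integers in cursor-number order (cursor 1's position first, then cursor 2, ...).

Answer: 5 7 9

Derivation:
After op 1 (insert('x')): buffer="lgxmxjexh" (len 9), cursors c1@3 c2@5 c3@8, authorship ..1.2..3.
After op 2 (insert('y')): buffer="lgxymxyjexyh" (len 12), cursors c1@4 c2@7 c3@11, authorship ..11.22..33.
After op 3 (move_right): buffer="lgxymxyjexyh" (len 12), cursors c1@5 c2@8 c3@12, authorship ..11.22..33.
After op 4 (move_right): buffer="lgxymxyjexyh" (len 12), cursors c1@6 c2@9 c3@12, authorship ..11.22..33.
After op 5 (delete): buffer="lgxymyjxy" (len 9), cursors c1@5 c2@7 c3@9, authorship ..11.2.33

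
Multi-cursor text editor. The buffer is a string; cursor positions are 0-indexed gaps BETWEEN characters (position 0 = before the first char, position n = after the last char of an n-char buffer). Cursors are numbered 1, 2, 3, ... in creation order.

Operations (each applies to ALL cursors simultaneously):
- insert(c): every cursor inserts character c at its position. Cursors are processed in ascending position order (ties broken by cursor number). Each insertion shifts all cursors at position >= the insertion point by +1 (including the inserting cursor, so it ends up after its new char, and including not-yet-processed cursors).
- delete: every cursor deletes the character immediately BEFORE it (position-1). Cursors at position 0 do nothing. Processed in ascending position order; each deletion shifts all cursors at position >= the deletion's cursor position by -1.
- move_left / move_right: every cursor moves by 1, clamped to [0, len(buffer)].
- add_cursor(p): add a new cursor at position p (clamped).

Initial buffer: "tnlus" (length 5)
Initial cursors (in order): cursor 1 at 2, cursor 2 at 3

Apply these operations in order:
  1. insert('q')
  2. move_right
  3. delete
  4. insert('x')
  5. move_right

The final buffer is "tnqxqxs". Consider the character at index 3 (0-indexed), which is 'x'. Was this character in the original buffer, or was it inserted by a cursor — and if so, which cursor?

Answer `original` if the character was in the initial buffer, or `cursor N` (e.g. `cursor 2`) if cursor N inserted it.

After op 1 (insert('q')): buffer="tnqlqus" (len 7), cursors c1@3 c2@5, authorship ..1.2..
After op 2 (move_right): buffer="tnqlqus" (len 7), cursors c1@4 c2@6, authorship ..1.2..
After op 3 (delete): buffer="tnqqs" (len 5), cursors c1@3 c2@4, authorship ..12.
After op 4 (insert('x')): buffer="tnqxqxs" (len 7), cursors c1@4 c2@6, authorship ..1122.
After op 5 (move_right): buffer="tnqxqxs" (len 7), cursors c1@5 c2@7, authorship ..1122.
Authorship (.=original, N=cursor N): . . 1 1 2 2 .
Index 3: author = 1

Answer: cursor 1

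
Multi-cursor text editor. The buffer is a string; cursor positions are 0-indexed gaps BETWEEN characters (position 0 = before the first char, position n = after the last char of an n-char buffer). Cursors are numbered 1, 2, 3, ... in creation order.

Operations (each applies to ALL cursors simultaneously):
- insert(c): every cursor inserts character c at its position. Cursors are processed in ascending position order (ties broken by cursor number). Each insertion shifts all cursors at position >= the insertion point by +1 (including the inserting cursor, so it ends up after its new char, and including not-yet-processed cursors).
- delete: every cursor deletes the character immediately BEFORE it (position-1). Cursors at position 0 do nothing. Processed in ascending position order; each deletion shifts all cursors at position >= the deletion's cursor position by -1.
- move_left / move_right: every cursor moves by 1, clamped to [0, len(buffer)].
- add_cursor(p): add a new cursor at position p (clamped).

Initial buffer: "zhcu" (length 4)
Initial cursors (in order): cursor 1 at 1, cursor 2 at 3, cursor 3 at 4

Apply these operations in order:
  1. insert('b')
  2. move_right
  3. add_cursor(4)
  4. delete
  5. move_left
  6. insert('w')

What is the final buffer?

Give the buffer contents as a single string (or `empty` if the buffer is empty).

After op 1 (insert('b')): buffer="zbhcbub" (len 7), cursors c1@2 c2@5 c3@7, authorship .1..2.3
After op 2 (move_right): buffer="zbhcbub" (len 7), cursors c1@3 c2@6 c3@7, authorship .1..2.3
After op 3 (add_cursor(4)): buffer="zbhcbub" (len 7), cursors c1@3 c4@4 c2@6 c3@7, authorship .1..2.3
After op 4 (delete): buffer="zbb" (len 3), cursors c1@2 c4@2 c2@3 c3@3, authorship .12
After op 5 (move_left): buffer="zbb" (len 3), cursors c1@1 c4@1 c2@2 c3@2, authorship .12
After op 6 (insert('w')): buffer="zwwbwwb" (len 7), cursors c1@3 c4@3 c2@6 c3@6, authorship .141232

Answer: zwwbwwb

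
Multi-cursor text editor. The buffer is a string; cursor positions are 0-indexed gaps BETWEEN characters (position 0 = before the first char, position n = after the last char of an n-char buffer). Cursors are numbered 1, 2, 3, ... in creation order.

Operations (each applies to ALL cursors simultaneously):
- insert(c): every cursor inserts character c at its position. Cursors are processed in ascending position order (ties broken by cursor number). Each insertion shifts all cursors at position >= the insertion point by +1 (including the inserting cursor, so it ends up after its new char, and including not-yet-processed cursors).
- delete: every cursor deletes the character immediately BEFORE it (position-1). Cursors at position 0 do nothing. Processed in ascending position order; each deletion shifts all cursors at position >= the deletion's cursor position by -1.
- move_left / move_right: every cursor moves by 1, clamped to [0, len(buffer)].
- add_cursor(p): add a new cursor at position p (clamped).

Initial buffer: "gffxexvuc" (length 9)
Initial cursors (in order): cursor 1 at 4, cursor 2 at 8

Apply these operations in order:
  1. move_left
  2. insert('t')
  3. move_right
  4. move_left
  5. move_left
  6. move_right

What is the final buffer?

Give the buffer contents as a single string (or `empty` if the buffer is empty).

After op 1 (move_left): buffer="gffxexvuc" (len 9), cursors c1@3 c2@7, authorship .........
After op 2 (insert('t')): buffer="gfftxexvtuc" (len 11), cursors c1@4 c2@9, authorship ...1....2..
After op 3 (move_right): buffer="gfftxexvtuc" (len 11), cursors c1@5 c2@10, authorship ...1....2..
After op 4 (move_left): buffer="gfftxexvtuc" (len 11), cursors c1@4 c2@9, authorship ...1....2..
After op 5 (move_left): buffer="gfftxexvtuc" (len 11), cursors c1@3 c2@8, authorship ...1....2..
After op 6 (move_right): buffer="gfftxexvtuc" (len 11), cursors c1@4 c2@9, authorship ...1....2..

Answer: gfftxexvtuc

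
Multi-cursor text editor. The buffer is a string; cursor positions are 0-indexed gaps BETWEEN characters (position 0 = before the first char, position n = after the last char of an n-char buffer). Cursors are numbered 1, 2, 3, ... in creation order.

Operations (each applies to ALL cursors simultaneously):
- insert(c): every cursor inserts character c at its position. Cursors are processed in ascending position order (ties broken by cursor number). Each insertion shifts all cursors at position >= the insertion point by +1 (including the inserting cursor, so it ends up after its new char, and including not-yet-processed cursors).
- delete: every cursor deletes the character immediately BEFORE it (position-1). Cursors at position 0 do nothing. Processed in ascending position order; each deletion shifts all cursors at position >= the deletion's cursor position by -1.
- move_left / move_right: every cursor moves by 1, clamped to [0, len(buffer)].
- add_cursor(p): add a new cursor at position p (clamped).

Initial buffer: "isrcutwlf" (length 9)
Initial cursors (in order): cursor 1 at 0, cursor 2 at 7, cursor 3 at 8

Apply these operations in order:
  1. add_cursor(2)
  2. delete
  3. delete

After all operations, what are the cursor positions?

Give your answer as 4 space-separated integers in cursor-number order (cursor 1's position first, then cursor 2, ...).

Answer: 0 2 2 0

Derivation:
After op 1 (add_cursor(2)): buffer="isrcutwlf" (len 9), cursors c1@0 c4@2 c2@7 c3@8, authorship .........
After op 2 (delete): buffer="ircutf" (len 6), cursors c1@0 c4@1 c2@5 c3@5, authorship ......
After op 3 (delete): buffer="rcf" (len 3), cursors c1@0 c4@0 c2@2 c3@2, authorship ...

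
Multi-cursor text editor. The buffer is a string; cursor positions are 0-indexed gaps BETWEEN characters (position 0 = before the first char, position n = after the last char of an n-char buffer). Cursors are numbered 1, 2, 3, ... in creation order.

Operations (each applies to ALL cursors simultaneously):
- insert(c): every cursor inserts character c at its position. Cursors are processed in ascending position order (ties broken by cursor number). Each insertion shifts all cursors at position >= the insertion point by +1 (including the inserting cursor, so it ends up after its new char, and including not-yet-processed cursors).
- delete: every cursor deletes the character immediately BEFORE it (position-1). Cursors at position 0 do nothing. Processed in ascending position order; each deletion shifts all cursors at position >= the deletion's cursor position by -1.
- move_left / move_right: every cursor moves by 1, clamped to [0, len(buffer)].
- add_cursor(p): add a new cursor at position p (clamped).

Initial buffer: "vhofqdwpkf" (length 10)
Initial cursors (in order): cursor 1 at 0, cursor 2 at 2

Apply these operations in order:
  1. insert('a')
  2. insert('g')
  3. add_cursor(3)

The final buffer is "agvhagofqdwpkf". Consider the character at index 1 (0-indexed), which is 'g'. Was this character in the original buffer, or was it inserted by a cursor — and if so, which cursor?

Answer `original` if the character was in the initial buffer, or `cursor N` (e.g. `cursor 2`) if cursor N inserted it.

Answer: cursor 1

Derivation:
After op 1 (insert('a')): buffer="avhaofqdwpkf" (len 12), cursors c1@1 c2@4, authorship 1..2........
After op 2 (insert('g')): buffer="agvhagofqdwpkf" (len 14), cursors c1@2 c2@6, authorship 11..22........
After op 3 (add_cursor(3)): buffer="agvhagofqdwpkf" (len 14), cursors c1@2 c3@3 c2@6, authorship 11..22........
Authorship (.=original, N=cursor N): 1 1 . . 2 2 . . . . . . . .
Index 1: author = 1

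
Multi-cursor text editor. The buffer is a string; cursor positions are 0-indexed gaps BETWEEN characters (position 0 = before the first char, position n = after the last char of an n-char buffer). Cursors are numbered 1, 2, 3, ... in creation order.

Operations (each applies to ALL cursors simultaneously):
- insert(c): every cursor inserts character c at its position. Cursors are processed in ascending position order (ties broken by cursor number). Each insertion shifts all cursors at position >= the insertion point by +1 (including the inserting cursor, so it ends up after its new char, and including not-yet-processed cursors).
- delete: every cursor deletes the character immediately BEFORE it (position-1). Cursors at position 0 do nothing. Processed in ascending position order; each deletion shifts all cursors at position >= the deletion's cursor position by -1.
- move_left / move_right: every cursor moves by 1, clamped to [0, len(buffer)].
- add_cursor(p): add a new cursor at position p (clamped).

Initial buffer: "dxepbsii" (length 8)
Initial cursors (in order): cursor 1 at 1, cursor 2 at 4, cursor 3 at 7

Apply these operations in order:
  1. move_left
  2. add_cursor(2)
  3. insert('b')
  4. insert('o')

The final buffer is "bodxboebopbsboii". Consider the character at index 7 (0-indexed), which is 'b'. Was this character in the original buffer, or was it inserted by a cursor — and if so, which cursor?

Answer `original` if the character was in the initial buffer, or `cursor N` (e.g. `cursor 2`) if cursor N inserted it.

After op 1 (move_left): buffer="dxepbsii" (len 8), cursors c1@0 c2@3 c3@6, authorship ........
After op 2 (add_cursor(2)): buffer="dxepbsii" (len 8), cursors c1@0 c4@2 c2@3 c3@6, authorship ........
After op 3 (insert('b')): buffer="bdxbebpbsbii" (len 12), cursors c1@1 c4@4 c2@6 c3@10, authorship 1..4.2...3..
After op 4 (insert('o')): buffer="bodxboebopbsboii" (len 16), cursors c1@2 c4@6 c2@9 c3@14, authorship 11..44.22...33..
Authorship (.=original, N=cursor N): 1 1 . . 4 4 . 2 2 . . . 3 3 . .
Index 7: author = 2

Answer: cursor 2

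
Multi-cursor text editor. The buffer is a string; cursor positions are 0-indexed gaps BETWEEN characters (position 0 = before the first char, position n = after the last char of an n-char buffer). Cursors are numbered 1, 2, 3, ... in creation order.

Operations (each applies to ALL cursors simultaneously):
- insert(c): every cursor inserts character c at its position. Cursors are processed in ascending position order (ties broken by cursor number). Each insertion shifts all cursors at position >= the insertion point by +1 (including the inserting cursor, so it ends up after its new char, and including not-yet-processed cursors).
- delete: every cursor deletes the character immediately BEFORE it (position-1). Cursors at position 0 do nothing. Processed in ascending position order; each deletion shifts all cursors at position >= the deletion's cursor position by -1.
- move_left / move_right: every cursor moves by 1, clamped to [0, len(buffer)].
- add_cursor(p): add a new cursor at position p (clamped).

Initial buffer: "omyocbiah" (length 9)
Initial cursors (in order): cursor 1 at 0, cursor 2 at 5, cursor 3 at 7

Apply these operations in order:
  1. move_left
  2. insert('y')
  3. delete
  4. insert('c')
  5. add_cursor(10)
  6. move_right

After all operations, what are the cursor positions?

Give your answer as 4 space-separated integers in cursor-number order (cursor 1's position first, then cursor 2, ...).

After op 1 (move_left): buffer="omyocbiah" (len 9), cursors c1@0 c2@4 c3@6, authorship .........
After op 2 (insert('y')): buffer="yomyoycbyiah" (len 12), cursors c1@1 c2@6 c3@9, authorship 1....2..3...
After op 3 (delete): buffer="omyocbiah" (len 9), cursors c1@0 c2@4 c3@6, authorship .........
After op 4 (insert('c')): buffer="comyoccbciah" (len 12), cursors c1@1 c2@6 c3@9, authorship 1....2..3...
After op 5 (add_cursor(10)): buffer="comyoccbciah" (len 12), cursors c1@1 c2@6 c3@9 c4@10, authorship 1....2..3...
After op 6 (move_right): buffer="comyoccbciah" (len 12), cursors c1@2 c2@7 c3@10 c4@11, authorship 1....2..3...

Answer: 2 7 10 11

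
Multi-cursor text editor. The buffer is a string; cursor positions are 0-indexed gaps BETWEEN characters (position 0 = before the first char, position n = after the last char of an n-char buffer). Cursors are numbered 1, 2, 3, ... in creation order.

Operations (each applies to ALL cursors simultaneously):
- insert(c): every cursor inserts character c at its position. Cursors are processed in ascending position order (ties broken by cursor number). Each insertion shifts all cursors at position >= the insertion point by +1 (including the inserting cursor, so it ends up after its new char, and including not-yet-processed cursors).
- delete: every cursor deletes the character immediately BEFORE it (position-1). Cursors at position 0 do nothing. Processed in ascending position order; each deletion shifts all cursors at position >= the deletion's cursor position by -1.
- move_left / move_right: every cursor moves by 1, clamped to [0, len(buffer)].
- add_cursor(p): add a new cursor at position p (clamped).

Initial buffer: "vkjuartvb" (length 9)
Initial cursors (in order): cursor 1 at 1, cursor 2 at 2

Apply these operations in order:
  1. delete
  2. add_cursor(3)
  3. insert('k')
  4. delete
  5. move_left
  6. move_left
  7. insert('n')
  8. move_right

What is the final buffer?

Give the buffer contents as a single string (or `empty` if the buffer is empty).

Answer: nnjnuartvb

Derivation:
After op 1 (delete): buffer="juartvb" (len 7), cursors c1@0 c2@0, authorship .......
After op 2 (add_cursor(3)): buffer="juartvb" (len 7), cursors c1@0 c2@0 c3@3, authorship .......
After op 3 (insert('k')): buffer="kkjuakrtvb" (len 10), cursors c1@2 c2@2 c3@6, authorship 12...3....
After op 4 (delete): buffer="juartvb" (len 7), cursors c1@0 c2@0 c3@3, authorship .......
After op 5 (move_left): buffer="juartvb" (len 7), cursors c1@0 c2@0 c3@2, authorship .......
After op 6 (move_left): buffer="juartvb" (len 7), cursors c1@0 c2@0 c3@1, authorship .......
After op 7 (insert('n')): buffer="nnjnuartvb" (len 10), cursors c1@2 c2@2 c3@4, authorship 12.3......
After op 8 (move_right): buffer="nnjnuartvb" (len 10), cursors c1@3 c2@3 c3@5, authorship 12.3......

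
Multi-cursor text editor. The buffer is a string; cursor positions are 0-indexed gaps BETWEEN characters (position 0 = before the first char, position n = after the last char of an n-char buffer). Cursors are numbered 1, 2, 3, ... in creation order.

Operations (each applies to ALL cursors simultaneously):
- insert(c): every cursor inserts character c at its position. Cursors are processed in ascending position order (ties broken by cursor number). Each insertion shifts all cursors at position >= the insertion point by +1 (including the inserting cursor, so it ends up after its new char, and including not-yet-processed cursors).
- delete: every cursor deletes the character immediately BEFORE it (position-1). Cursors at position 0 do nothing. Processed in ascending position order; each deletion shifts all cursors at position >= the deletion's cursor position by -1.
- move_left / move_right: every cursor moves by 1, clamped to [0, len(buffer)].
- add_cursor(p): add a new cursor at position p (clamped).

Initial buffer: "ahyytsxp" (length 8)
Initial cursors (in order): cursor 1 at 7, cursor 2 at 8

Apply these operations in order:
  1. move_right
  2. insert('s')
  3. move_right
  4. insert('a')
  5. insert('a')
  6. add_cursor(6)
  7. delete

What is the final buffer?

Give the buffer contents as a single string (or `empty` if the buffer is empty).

Answer: ahyytxpssaa

Derivation:
After op 1 (move_right): buffer="ahyytsxp" (len 8), cursors c1@8 c2@8, authorship ........
After op 2 (insert('s')): buffer="ahyytsxpss" (len 10), cursors c1@10 c2@10, authorship ........12
After op 3 (move_right): buffer="ahyytsxpss" (len 10), cursors c1@10 c2@10, authorship ........12
After op 4 (insert('a')): buffer="ahyytsxpssaa" (len 12), cursors c1@12 c2@12, authorship ........1212
After op 5 (insert('a')): buffer="ahyytsxpssaaaa" (len 14), cursors c1@14 c2@14, authorship ........121212
After op 6 (add_cursor(6)): buffer="ahyytsxpssaaaa" (len 14), cursors c3@6 c1@14 c2@14, authorship ........121212
After op 7 (delete): buffer="ahyytxpssaa" (len 11), cursors c3@5 c1@11 c2@11, authorship .......1212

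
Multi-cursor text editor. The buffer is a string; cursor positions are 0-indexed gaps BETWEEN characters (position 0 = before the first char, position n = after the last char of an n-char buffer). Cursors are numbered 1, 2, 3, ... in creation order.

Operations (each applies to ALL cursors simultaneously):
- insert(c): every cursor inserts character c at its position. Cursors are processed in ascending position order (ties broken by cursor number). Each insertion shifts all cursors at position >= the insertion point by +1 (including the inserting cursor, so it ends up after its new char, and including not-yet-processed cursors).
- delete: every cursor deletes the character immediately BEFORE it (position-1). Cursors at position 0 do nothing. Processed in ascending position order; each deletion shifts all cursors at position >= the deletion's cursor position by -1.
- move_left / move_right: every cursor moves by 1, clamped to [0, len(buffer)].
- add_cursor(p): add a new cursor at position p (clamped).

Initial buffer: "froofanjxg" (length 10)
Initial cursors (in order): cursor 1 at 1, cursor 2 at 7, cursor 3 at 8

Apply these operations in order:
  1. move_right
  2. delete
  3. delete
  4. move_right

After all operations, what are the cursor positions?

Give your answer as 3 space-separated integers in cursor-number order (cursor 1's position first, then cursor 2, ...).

After op 1 (move_right): buffer="froofanjxg" (len 10), cursors c1@2 c2@8 c3@9, authorship ..........
After op 2 (delete): buffer="foofang" (len 7), cursors c1@1 c2@6 c3@6, authorship .......
After op 3 (delete): buffer="oofg" (len 4), cursors c1@0 c2@3 c3@3, authorship ....
After op 4 (move_right): buffer="oofg" (len 4), cursors c1@1 c2@4 c3@4, authorship ....

Answer: 1 4 4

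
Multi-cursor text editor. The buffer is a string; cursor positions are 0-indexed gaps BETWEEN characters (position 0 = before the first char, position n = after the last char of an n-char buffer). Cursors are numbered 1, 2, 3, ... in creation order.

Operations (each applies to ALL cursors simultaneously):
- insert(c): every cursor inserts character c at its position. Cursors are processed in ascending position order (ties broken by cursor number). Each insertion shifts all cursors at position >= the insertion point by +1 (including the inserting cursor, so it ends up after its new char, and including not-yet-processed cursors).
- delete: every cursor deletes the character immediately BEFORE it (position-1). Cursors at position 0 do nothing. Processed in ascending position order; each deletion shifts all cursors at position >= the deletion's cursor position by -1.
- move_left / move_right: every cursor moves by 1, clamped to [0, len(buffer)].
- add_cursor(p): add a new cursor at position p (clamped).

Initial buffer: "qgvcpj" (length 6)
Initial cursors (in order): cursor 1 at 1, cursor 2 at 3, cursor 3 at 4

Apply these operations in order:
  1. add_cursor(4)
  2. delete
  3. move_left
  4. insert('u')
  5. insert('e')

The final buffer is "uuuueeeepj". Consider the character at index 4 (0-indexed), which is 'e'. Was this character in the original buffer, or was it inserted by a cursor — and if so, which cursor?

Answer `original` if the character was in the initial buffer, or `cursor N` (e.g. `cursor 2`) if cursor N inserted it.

After op 1 (add_cursor(4)): buffer="qgvcpj" (len 6), cursors c1@1 c2@3 c3@4 c4@4, authorship ......
After op 2 (delete): buffer="pj" (len 2), cursors c1@0 c2@0 c3@0 c4@0, authorship ..
After op 3 (move_left): buffer="pj" (len 2), cursors c1@0 c2@0 c3@0 c4@0, authorship ..
After op 4 (insert('u')): buffer="uuuupj" (len 6), cursors c1@4 c2@4 c3@4 c4@4, authorship 1234..
After op 5 (insert('e')): buffer="uuuueeeepj" (len 10), cursors c1@8 c2@8 c3@8 c4@8, authorship 12341234..
Authorship (.=original, N=cursor N): 1 2 3 4 1 2 3 4 . .
Index 4: author = 1

Answer: cursor 1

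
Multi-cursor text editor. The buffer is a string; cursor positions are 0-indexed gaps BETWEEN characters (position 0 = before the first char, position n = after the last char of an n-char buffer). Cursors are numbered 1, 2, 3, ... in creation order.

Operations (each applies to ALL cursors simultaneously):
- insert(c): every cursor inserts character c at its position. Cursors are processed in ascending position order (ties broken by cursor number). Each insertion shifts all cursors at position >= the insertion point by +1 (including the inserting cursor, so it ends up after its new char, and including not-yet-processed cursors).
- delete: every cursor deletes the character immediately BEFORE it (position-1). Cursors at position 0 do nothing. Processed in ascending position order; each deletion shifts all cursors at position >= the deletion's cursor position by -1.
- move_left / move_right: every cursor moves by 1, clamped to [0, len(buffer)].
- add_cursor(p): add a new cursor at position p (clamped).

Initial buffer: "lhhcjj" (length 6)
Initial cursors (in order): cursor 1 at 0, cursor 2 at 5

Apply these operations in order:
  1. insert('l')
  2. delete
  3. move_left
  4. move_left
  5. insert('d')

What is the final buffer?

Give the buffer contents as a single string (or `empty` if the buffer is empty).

After op 1 (insert('l')): buffer="llhhcjlj" (len 8), cursors c1@1 c2@7, authorship 1.....2.
After op 2 (delete): buffer="lhhcjj" (len 6), cursors c1@0 c2@5, authorship ......
After op 3 (move_left): buffer="lhhcjj" (len 6), cursors c1@0 c2@4, authorship ......
After op 4 (move_left): buffer="lhhcjj" (len 6), cursors c1@0 c2@3, authorship ......
After op 5 (insert('d')): buffer="dlhhdcjj" (len 8), cursors c1@1 c2@5, authorship 1...2...

Answer: dlhhdcjj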